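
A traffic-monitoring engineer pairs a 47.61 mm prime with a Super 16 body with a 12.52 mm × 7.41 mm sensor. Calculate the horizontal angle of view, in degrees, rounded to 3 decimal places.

14.981°

Angle of view α = 2·arctan(w/2f) with w = 12.52 mm and f = 47.61 mm.
w/2f = 0.13148; arctan(0.13148) ≈ 7.4906°, so α ≈ 14.9811°.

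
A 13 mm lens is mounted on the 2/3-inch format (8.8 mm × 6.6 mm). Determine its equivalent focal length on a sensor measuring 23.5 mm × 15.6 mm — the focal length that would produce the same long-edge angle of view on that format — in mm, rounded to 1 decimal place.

34.7 mm

Equal angle of view means equal width/f ratio, so f₂ = f₁ · (width₂/width₁) = 13 × 23.5/8.8.
f₂ = 13 × 2.67045 ≈ 34.716 mm.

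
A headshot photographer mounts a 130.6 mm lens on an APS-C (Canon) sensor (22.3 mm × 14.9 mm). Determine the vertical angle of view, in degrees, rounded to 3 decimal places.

Angle of view α = 2·arctan(h/2f) with h = 14.9 mm and f = 130.6 mm.
h/2f = 0.05704; arctan(0.05704) ≈ 3.2649°, so α ≈ 6.5297°.

6.530°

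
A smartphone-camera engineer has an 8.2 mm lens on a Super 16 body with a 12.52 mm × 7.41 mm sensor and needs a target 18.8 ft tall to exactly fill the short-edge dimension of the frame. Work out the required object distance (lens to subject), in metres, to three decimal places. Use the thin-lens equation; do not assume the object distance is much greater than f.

6.349 m

W: 18.8 ft × 304.8 mm/ft = 5730.24 mm.
Magnification m = h/W = dᵢ/dₒ; combined with 1/f = 1/dₒ + 1/dᵢ this gives dₒ = f·(1 + W/h).
dₒ = 8.2 mm × (1 + 5730.24/7.41) = 8.2 × 774.3117 ≈ 6349.356 mm = 6.34936 m.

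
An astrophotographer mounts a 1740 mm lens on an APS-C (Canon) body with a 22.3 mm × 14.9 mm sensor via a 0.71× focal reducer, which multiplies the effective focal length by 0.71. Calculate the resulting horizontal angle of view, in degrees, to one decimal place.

Effective focal length f = 1740 × 0.71 = 1235.4 mm.
α = 2·arctan(22.3 / (2 × 1235.4)) = 2·arctan(0.00903) ≈ 1.0342°.

1.0°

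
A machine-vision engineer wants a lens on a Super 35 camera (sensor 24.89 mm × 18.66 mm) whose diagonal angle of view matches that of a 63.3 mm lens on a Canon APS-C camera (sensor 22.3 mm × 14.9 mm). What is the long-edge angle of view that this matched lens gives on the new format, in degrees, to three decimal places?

19.241°

Sensor diagonal = √(22.3² + 14.9²) = √719.3000 ≈ 26.8198 mm.
Sensor diagonal = √(24.89² + 18.66²) = √967.7077 ≈ 31.1080 mm.
Equal diagonal AOV ⇒ f₂ = f₁ · 31.1080/26.8198 = 63.3 × 1.15989 ≈ 73.4211 mm.
Long-edge AOV on the new format = 2·arctan(24.89 / (2 × 73.4211)) = 2·arctan(0.16950) ≈ 19.2406°.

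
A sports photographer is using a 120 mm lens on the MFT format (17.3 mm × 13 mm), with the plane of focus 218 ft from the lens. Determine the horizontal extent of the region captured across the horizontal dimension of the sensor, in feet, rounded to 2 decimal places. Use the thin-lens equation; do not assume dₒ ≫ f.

dₒ: 218 ft × 304.8 mm/ft = 66446.40 mm.
Similar triangles through the lens centre give W/dₒ = w/dᵢ; with 1/f = 1/dₒ + 1/dᵢ this gives W = w·(dₒ − f)/f.
W = 17.3 mm × (66446.4 − 120) / 120 = 17.3 × 552.7200 ≈ 9562.056 mm = 9562.056/304.8 ft = 31.3716 ft.

31.37 ft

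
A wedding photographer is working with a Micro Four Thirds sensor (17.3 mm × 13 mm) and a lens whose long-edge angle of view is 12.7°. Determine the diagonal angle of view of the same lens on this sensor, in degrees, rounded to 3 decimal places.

15.850°

From the long-edge AOV: f = 17.3 / (2·tan(6.35°)) = 17.3 / 0.22257 ≈ 77.7288 mm.
Sensor diagonal = √(17.3² + 13²) = √468.2900 ≈ 21.6400 mm.
Diagonal AOV = 2·arctan(21.6400 / (2 × 77.7288)) = 2·arctan(0.13920) ≈ 15.8495°.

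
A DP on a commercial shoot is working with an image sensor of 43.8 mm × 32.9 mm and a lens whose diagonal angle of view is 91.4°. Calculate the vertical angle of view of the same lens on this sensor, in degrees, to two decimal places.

Sensor diagonal = √(43.8² + 32.9²) = √3000.8500 ≈ 54.7800 mm.
From the diagonal AOV: f = 54.7800 / (2·tan(45.7°)) = 54.7800 / 2.04948 ≈ 26.7288 mm.
Vertical AOV = 2·arctan(32.9 / (2 × 26.7288)) = 2·arctan(0.61544) ≈ 63.2197°.

63.22°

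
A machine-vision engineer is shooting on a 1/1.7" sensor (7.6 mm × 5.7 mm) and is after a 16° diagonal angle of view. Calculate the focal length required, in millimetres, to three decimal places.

33.798 mm

Sensor diagonal = √(7.6² + 5.7²) = √90.2500 ≈ 9.5000 mm.
From α = 2·arctan(d/2f) we get f = d / (2·tan(α/2)).
With d = 9.5000 mm and α/2 = 8°, tan(α/2) ≈ 0.14054, so f ≈ 9.5000 / 0.28108 ≈ 33.7980 mm.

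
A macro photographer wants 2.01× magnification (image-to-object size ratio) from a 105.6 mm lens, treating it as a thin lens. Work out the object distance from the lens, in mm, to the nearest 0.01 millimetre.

With m = dᵢ/dₒ and 1/f = 1/dₒ + 1/dᵢ, substituting dᵢ = m·dₒ gives 1/f = (1 + 1/m)/dₒ, hence dₒ = f·(1 + 1/m).
dₒ = 105.6 × (1 + 1/2.01) = 105.6 × 1.49751 ≈ 158.137 mm.

158.14 mm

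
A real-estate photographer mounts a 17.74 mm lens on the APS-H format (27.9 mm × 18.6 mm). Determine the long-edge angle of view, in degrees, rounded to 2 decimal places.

76.36°

Angle of view α = 2·arctan(w/2f) with w = 27.9 mm and f = 17.74 mm.
w/2f = 0.78636; arctan(0.78636) ≈ 38.1800°, so α ≈ 76.3601°.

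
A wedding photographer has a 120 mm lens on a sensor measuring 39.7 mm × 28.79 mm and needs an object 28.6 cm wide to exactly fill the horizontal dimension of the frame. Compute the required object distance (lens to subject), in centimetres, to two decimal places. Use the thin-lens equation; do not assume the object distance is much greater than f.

W: 28.6 cm = 286 mm.
Magnification m = w/W = dᵢ/dₒ; combined with 1/f = 1/dₒ + 1/dᵢ this gives dₒ = f·(1 + W/w).
dₒ = 120 mm × (1 + 286/39.7) = 120 × 8.2040 ≈ 984.484 mm = 98.4484 cm.

98.45 cm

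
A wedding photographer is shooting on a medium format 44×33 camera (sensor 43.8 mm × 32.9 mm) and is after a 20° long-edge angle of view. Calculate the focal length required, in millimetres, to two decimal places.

124.20 mm

From α = 2·arctan(w/2f) we get f = w / (2·tan(α/2)).
With w = 43.8 mm and α/2 = 10°, tan(α/2) ≈ 0.17633, so f ≈ 43.8 / 0.35265 ≈ 124.2011 mm.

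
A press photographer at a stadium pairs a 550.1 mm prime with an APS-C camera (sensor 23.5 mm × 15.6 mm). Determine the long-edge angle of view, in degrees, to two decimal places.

2.45°

Angle of view α = 2·arctan(w/2f) with w = 23.5 mm and f = 550.1 mm.
w/2f = 0.02136; arctan(0.02136) ≈ 1.2236°, so α ≈ 2.4473°.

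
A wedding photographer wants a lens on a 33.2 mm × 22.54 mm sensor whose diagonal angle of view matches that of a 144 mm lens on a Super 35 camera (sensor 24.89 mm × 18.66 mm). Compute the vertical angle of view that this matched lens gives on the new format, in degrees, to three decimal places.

6.944°

Sensor diagonal = √(24.89² + 18.66²) = √967.7077 ≈ 31.1080 mm.
Sensor diagonal = √(33.2² + 22.54²) = √1610.2916 ≈ 40.1284 mm.
Equal diagonal AOV ⇒ f₂ = f₁ · 40.1284/31.1080 = 144 × 1.28997 ≈ 185.7559 mm.
Vertical AOV on the new format = 2·arctan(22.54 / (2 × 185.7559)) = 2·arctan(0.06067) ≈ 6.9439°.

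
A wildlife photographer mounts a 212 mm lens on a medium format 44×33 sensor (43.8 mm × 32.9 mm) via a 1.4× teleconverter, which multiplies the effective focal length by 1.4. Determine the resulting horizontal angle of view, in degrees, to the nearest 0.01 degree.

Effective focal length f = 212 × 1.4 = 296.8 mm.
α = 2·arctan(43.8 / (2 × 296.8)) = 2·arctan(0.07379) ≈ 8.4401°.

8.44°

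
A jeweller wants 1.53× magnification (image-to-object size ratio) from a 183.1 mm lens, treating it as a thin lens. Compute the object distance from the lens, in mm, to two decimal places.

302.77 mm

With m = dᵢ/dₒ and 1/f = 1/dₒ + 1/dᵢ, substituting dᵢ = m·dₒ gives 1/f = (1 + 1/m)/dₒ, hence dₒ = f·(1 + 1/m).
dₒ = 183.1 × (1 + 1/1.53) = 183.1 × 1.65359 ≈ 302.773 mm.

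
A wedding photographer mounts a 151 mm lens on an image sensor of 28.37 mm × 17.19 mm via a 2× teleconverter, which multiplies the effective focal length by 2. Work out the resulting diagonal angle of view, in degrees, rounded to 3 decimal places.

6.287°

Effective focal length f = 151 × 2 = 302 mm.
Sensor diagonal = √(28.37² + 17.19²) = √1100.3530 ≈ 33.1716 mm.
α = 2·arctan(33.172 / (2 × 302)) = 2·arctan(0.05492) ≈ 6.2870°.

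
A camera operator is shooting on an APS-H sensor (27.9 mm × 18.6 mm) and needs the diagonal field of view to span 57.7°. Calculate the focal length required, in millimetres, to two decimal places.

Sensor diagonal = √(27.9² + 18.6²) = √1124.3700 ≈ 33.5316 mm.
From α = 2·arctan(d/2f) we get f = d / (2·tan(α/2)).
With d = 33.5316 mm and α/2 = 28.85°, tan(α/2) ≈ 0.55089, so f ≈ 33.5316 / 1.10178 ≈ 30.4340 mm.

30.43 mm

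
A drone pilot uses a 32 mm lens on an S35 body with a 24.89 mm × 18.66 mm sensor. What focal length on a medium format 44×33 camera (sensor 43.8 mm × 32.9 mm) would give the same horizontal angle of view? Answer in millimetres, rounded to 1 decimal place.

Equal angle of view means equal width/f ratio, so f₂ = f₁ · (width₂/width₁) = 32 × 43.8/24.89.
f₂ = 32 × 1.75974 ≈ 56.312 mm.

56.3 mm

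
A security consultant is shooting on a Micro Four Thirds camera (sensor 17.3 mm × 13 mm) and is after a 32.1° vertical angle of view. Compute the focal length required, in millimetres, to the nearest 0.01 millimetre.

22.59 mm

From α = 2·arctan(h/2f) we get f = h / (2·tan(α/2)).
With h = 13 mm and α/2 = 16.05°, tan(α/2) ≈ 0.28769, so f ≈ 13 / 0.57538 ≈ 22.5938 mm.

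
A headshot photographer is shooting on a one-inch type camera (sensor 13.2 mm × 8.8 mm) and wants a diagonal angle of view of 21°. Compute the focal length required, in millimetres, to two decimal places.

42.80 mm

Sensor diagonal = √(13.2² + 8.8²) = √251.6800 ≈ 15.8644 mm.
From α = 2·arctan(d/2f) we get f = d / (2·tan(α/2)).
With d = 15.8644 mm and α/2 = 10.5°, tan(α/2) ≈ 0.18534, so f ≈ 15.8644 / 0.37068 ≈ 42.7984 mm.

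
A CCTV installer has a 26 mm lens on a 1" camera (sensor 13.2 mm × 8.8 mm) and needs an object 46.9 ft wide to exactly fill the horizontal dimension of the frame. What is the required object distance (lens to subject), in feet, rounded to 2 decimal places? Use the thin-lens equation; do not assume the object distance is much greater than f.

92.46 ft

W: 46.9 ft × 304.8 mm/ft = 14295.12 mm.
Magnification m = w/W = dᵢ/dₒ; combined with 1/f = 1/dₒ + 1/dᵢ this gives dₒ = f·(1 + W/w).
dₒ = 26 mm × (1 + 14295.1/13.2) = 26 × 1083.9636 ≈ 28183.054 mm = 28183.054/304.8 ft = 92.4641 ft.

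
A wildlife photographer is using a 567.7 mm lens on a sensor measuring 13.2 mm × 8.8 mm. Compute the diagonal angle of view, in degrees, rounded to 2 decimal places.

1.60°

Sensor diagonal = √(13.2² + 8.8²) = √251.6800 ≈ 15.8644 mm.
Angle of view α = 2·arctan(d/2f) with d = 15.8644 mm and f = 567.7 mm.
d/2f = 0.01397; arctan(0.01397) ≈ 0.8005°, so α ≈ 1.6010°.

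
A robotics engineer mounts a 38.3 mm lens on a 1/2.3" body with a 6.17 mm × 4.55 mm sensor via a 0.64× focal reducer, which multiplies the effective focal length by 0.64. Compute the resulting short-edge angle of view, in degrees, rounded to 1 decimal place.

Effective focal length f = 38.3 × 0.64 = 24.512 mm.
α = 2·arctan(4.55 / (2 × 24.512)) = 2·arctan(0.09281) ≈ 10.6051°.

10.6°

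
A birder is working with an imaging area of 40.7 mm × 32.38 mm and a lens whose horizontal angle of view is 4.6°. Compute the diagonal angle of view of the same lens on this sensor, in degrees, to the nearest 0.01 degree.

From the horizontal AOV: f = 40.7 / (2·tan(2.3°)) = 40.7 / 0.08033 ≈ 506.6708 mm.
Sensor diagonal = √(40.7² + 32.38²) = √2704.9544 ≈ 52.0092 mm.
Diagonal AOV = 2·arctan(52.0092 / (2 × 506.6708)) = 2·arctan(0.05132) ≈ 5.8762°.

5.88°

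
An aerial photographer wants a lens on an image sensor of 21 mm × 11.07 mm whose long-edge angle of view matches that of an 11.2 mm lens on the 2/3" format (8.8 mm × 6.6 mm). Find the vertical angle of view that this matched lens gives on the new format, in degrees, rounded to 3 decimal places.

Equal long-edge AOV ⇒ f₂ = f₁ · 21/8.8 = 11.2 × 2.38636 ≈ 26.7273 mm.
Vertical AOV on the new format = 2·arctan(11.07 / (2 × 26.7273)) = 2·arctan(0.20709) ≈ 23.4002°.

23.400°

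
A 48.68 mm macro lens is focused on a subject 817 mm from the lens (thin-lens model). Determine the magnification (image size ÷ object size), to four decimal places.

Thin lens: 1/f = 1/dₒ + 1/dᵢ → 1/dᵢ = 1/48.68 − 1/817 = 0.0193183 mm⁻¹, so dᵢ ≈ 51.7643 mm.
Magnification m = dᵢ/dₒ = 51.7643/817 ≈ 0.06336.

0.0634×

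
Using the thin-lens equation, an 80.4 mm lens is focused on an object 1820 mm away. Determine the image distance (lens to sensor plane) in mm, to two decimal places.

84.12 mm

1/dᵢ = 1/f − 1/dₒ = 1/80.4 − 1/1820 = 0.0118884 mm⁻¹.
dᵢ = 1/0.0118884 ≈ 84.1159 mm.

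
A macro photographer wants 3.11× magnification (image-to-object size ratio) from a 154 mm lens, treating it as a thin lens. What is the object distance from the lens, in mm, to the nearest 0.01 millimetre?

With m = dᵢ/dₒ and 1/f = 1/dₒ + 1/dᵢ, substituting dᵢ = m·dₒ gives 1/f = (1 + 1/m)/dₒ, hence dₒ = f·(1 + 1/m).
dₒ = 154 × (1 + 1/3.11) = 154 × 1.32154 ≈ 203.518 mm.

203.52 mm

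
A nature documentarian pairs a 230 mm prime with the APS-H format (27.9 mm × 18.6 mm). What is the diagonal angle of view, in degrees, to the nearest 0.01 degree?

8.34°

Sensor diagonal = √(27.9² + 18.6²) = √1124.3700 ≈ 33.5316 mm.
Angle of view α = 2·arctan(d/2f) with d = 33.5316 mm and f = 230 mm.
d/2f = 0.07289; arctan(0.07289) ≈ 4.1692°, so α ≈ 8.3384°.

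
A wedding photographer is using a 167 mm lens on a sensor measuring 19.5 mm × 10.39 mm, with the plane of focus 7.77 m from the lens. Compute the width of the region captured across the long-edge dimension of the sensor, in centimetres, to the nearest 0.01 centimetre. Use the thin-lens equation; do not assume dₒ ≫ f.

88.78 cm

dₒ: 7.77 m = 7770 mm.
Similar triangles through the lens centre give W/dₒ = w/dᵢ; with 1/f = 1/dₒ + 1/dᵢ this gives W = w·(dₒ − f)/f.
W = 19.5 mm × (7770 − 167) / 167 = 19.5 × 45.5269 ≈ 887.775 mm = 88.7775 cm.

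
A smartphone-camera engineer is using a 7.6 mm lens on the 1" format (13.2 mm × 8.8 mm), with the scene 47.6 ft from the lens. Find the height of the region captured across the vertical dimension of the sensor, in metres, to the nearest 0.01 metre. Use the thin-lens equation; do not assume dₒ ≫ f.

16.79 m

dₒ: 47.6 ft × 304.8 mm/ft = 14508.48 mm.
Similar triangles through the lens centre give W/dₒ = h/dᵢ; with 1/f = 1/dₒ + 1/dᵢ this gives W = h·(dₒ − f)/f.
W = 8.8 mm × (14508.5 − 7.6) / 7.6 = 8.8 × 1908.0105 ≈ 16790.492 mm = 16.7905 m.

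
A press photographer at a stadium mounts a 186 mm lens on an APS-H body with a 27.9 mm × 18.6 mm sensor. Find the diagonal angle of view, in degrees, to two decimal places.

Sensor diagonal = √(27.9² + 18.6²) = √1124.3700 ≈ 33.5316 mm.
Angle of view α = 2·arctan(d/2f) with d = 33.5316 mm and f = 186 mm.
d/2f = 0.09014; arctan(0.09014) ≈ 5.1507°, so α ≈ 10.3013°.

10.30°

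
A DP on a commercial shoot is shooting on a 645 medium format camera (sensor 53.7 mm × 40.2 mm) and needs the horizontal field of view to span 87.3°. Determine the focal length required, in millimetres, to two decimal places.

28.15 mm

From α = 2·arctan(w/2f) we get f = w / (2·tan(α/2)).
With w = 53.7 mm and α/2 = 43.65°, tan(α/2) ≈ 0.95395, so f ≈ 53.7 / 1.90791 ≈ 28.1461 mm.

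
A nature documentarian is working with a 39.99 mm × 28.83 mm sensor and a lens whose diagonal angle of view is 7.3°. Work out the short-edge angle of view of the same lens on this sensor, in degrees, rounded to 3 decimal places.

Sensor diagonal = √(39.99² + 28.83²) = √2430.3690 ≈ 49.2988 mm.
From the diagonal AOV: f = 49.2988 / (2·tan(3.65°)) = 49.2988 / 0.12758 ≈ 386.4095 mm.
Short-edge AOV = 2·arctan(28.83 / (2 × 386.4095)) = 2·arctan(0.03730) ≈ 4.2729°.

4.273°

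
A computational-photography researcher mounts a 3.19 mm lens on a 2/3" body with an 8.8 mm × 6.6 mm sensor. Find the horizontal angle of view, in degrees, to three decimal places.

Angle of view α = 2·arctan(w/2f) with w = 8.8 mm and f = 3.19 mm.
w/2f = 1.37931; arctan(1.37931) ≈ 54.0579°, so α ≈ 108.1158°.

108.116°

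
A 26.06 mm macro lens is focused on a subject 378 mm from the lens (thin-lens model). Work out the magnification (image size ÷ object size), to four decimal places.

0.0740×

Thin lens: 1/f = 1/dₒ + 1/dᵢ → 1/dᵢ = 1/26.06 − 1/378 = 0.0357275 mm⁻¹, so dᵢ ≈ 27.9897 mm.
Magnification m = dᵢ/dₒ = 27.9897/378 ≈ 0.07405.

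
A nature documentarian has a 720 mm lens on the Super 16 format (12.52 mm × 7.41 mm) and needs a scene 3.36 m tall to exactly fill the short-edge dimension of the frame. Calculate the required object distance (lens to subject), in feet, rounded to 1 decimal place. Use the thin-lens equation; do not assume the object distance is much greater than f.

W: 3.36 m = 3360 mm.
Magnification m = h/W = dᵢ/dₒ; combined with 1/f = 1/dₒ + 1/dᵢ this gives dₒ = f·(1 + W/h).
dₒ = 720 mm × (1 + 3360/7.41) = 720 × 454.4413 ≈ 327197.733 mm = 327197.733/304.8 ft = 1073.48 ft.

1073.5 ft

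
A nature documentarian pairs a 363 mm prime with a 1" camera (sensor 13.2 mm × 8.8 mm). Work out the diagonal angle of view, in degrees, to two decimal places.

Sensor diagonal = √(13.2² + 8.8²) = √251.6800 ≈ 15.8644 mm.
Angle of view α = 2·arctan(d/2f) with d = 15.8644 mm and f = 363 mm.
d/2f = 0.02185; arctan(0.02185) ≈ 1.2518°, so α ≈ 2.5036°.

2.50°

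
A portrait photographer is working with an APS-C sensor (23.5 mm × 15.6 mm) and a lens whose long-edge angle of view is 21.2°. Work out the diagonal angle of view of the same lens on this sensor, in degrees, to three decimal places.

25.320°

From the long-edge AOV: f = 23.5 / (2·tan(10.6°)) = 23.5 / 0.37429 ≈ 62.7856 mm.
Sensor diagonal = √(23.5² + 15.6²) = √795.6100 ≈ 28.2066 mm.
Diagonal AOV = 2·arctan(28.2066 / (2 × 62.7856)) = 2·arctan(0.22463) ≈ 25.3200°.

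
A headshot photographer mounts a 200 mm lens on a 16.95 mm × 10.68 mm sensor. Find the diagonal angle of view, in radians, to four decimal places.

Sensor diagonal = √(16.95² + 10.68²) = √401.3649 ≈ 20.0341 mm.
Angle of view α = 2·arctan(d/2f) with d = 20.0341 mm and f = 200 mm.
d/2f = 0.05009; arctan(0.05009) ≈ 0.0500 rad, so α ≈ 0.1001 rad.

0.1001 rad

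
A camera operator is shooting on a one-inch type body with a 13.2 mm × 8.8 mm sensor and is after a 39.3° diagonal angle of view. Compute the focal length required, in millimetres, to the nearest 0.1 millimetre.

Sensor diagonal = √(13.2² + 8.8²) = √251.6800 ≈ 15.8644 mm.
From α = 2·arctan(d/2f) we get f = d / (2·tan(α/2)).
With d = 15.8644 mm and α/2 = 19.65°, tan(α/2) ≈ 0.35707, so f ≈ 15.8644 / 0.71414 ≈ 22.2149 mm.

22.2 mm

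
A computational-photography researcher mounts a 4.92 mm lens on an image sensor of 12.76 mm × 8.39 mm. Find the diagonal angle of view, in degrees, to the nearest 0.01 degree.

Sensor diagonal = √(12.76² + 8.39²) = √233.2097 ≈ 15.2712 mm.
Angle of view α = 2·arctan(d/2f) with d = 15.2712 mm and f = 4.92 mm.
d/2f = 1.55195; arctan(1.55195) ≈ 57.2043°, so α ≈ 114.4086°.

114.41°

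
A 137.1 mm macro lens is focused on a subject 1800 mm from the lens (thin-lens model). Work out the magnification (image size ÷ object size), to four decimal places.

0.0824×

Thin lens: 1/f = 1/dₒ + 1/dᵢ → 1/dᵢ = 1/137.1 − 1/1800 = 0.0067384 mm⁻¹, so dᵢ ≈ 148.4034 mm.
Magnification m = dᵢ/dₒ = 148.4034/1800 ≈ 0.08245.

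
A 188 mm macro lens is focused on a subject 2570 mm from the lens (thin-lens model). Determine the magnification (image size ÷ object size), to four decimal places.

0.0789×

Thin lens: 1/f = 1/dₒ + 1/dᵢ → 1/dᵢ = 1/188 − 1/2570 = 0.0049300 mm⁻¹, so dᵢ ≈ 202.8380 mm.
Magnification m = dᵢ/dₒ = 202.8380/2570 ≈ 0.07893.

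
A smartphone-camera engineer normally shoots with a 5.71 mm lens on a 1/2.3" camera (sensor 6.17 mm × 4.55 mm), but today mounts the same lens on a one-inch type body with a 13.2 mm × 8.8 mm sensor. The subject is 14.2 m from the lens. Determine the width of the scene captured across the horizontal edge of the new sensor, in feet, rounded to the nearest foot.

108 ft

The focal length stays 5.71 mm; the relevant sensor dimension is now w = 13.2 mm. Object distance dₒ = 14.2 m = 14200 mm.
Thin-lens field width W = w·(dₒ − f)/f = 13.2 × (14200 − 5.71)/5.71 ≈ 32813.420 mm = 32813.420/304.8 ft = 107.656 ft.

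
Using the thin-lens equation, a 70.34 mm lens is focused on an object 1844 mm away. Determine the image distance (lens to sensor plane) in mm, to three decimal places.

1/dᵢ = 1/f − 1/dₒ = 1/70.34 − 1/1844 = 0.0136744 mm⁻¹.
dᵢ = 1/0.0136744 ≈ 73.1296 mm.

73.130 mm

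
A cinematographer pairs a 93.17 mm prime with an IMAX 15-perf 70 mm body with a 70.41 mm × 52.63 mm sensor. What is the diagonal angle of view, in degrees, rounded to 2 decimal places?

50.51°

Sensor diagonal = √(70.41² + 52.63²) = √7727.4850 ≈ 87.9061 mm.
Angle of view α = 2·arctan(d/2f) with d = 87.9061 mm and f = 93.17 mm.
d/2f = 0.47175; arctan(0.47175) ≈ 25.2557°, so α ≈ 50.5113°.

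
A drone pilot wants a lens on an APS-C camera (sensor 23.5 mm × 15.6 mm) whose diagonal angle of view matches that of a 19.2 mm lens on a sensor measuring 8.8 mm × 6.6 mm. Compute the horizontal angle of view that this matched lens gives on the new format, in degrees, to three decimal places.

26.846°

Sensor diagonal = √(8.8² + 6.6²) = √121.0000 ≈ 11.0000 mm.
Sensor diagonal = √(23.5² + 15.6²) = √795.6100 ≈ 28.2066 mm.
Equal diagonal AOV ⇒ f₂ = f₁ · 28.2066/11.0000 = 19.2 × 2.56423 ≈ 49.2333 mm.
Horizontal AOV on the new format = 2·arctan(23.5 / (2 × 49.2333)) = 2·arctan(0.23866) ≈ 26.8462°.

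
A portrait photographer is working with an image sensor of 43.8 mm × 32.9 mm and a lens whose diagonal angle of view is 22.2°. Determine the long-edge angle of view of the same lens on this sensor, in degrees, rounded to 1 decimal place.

17.8°

Sensor diagonal = √(43.8² + 32.9²) = √3000.8500 ≈ 54.7800 mm.
From the diagonal AOV: f = 54.7800 / (2·tan(11.1°)) = 54.7800 / 0.39238 ≈ 139.6080 mm.
Long-edge AOV = 2·arctan(43.8 / (2 × 139.6080)) = 2·arctan(0.15687) ≈ 17.8304°.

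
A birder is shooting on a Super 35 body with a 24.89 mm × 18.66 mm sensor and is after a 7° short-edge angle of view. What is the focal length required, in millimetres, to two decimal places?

152.54 mm

From α = 2·arctan(h/2f) we get f = h / (2·tan(α/2)).
With h = 18.66 mm and α/2 = 3.5°, tan(α/2) ≈ 0.06116, so f ≈ 18.66 / 0.12233 ≈ 152.5442 mm.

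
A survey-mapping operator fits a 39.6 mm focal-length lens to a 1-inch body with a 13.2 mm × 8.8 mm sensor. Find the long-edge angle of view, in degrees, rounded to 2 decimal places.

Angle of view α = 2·arctan(w/2f) with w = 13.2 mm and f = 39.6 mm.
w/2f = 0.16667; arctan(0.16667) ≈ 9.4623°, so α ≈ 18.9246°.

18.92°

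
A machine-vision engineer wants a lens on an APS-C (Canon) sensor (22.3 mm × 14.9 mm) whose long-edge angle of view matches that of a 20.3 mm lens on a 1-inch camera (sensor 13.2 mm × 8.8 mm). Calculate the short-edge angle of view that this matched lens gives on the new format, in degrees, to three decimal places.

Equal long-edge AOV ⇒ f₂ = f₁ · 22.3/13.2 = 20.3 × 1.68939 ≈ 34.2947 mm.
Short-edge AOV on the new format = 2·arctan(14.9 / (2 × 34.2947)) = 2·arctan(0.21723) ≈ 24.5124°.

24.512°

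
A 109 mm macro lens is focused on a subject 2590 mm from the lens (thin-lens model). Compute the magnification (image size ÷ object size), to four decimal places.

0.0439×

Thin lens: 1/f = 1/dₒ + 1/dᵢ → 1/dᵢ = 1/109 − 1/2590 = 0.0087882 mm⁻¹, so dᵢ ≈ 113.7888 mm.
Magnification m = dᵢ/dₒ = 113.7888/2590 ≈ 0.04393.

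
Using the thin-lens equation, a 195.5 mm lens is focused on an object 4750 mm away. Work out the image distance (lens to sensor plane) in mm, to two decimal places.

203.89 mm

1/dᵢ = 1/f − 1/dₒ = 1/195.5 − 1/4750 = 0.0049046 mm⁻¹.
dᵢ = 1/0.0049046 ≈ 203.8918 mm.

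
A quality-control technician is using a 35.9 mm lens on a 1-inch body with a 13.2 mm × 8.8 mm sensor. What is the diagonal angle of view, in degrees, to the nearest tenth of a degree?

24.9°

Sensor diagonal = √(13.2² + 8.8²) = √251.6800 ≈ 15.8644 mm.
Angle of view α = 2·arctan(d/2f) with d = 15.8644 mm and f = 35.9 mm.
d/2f = 0.22095; arctan(0.22095) ≈ 12.4595°, so α ≈ 24.9190°.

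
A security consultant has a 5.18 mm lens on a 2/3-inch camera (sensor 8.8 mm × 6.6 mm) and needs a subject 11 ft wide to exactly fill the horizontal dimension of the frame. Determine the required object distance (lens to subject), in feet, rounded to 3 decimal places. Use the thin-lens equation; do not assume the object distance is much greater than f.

W: 11 ft × 304.8 mm/ft = 3352.80 mm.
Magnification m = w/W = dᵢ/dₒ; combined with 1/f = 1/dₒ + 1/dᵢ this gives dₒ = f·(1 + W/w).
dₒ = 5.18 mm × (1 + 3352.8/8.8) = 5.18 × 382.0000 ≈ 1978.760 mm = 1978.760/304.8 ft = 6.49199 ft.

6.492 ft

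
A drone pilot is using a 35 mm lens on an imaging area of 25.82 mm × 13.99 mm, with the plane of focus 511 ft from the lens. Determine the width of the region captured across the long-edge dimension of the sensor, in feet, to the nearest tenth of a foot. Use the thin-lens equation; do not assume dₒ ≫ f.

376.9 ft

dₒ: 511 ft × 304.8 mm/ft = 155752.80 mm.
Similar triangles through the lens centre give W/dₒ = w/dᵢ; with 1/f = 1/dₒ + 1/dᵢ this gives W = w·(dₒ − f)/f.
W = 25.82 mm × (155753 − 35) / 35 = 25.82 × 4449.0799 ≈ 114875.242 mm = 114875.242/304.8 ft = 376.887 ft.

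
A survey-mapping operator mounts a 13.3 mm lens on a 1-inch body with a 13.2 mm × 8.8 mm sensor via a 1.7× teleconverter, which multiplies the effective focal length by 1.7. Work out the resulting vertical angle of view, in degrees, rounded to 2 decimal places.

22.02°

Effective focal length f = 13.3 × 1.7 = 22.61 mm.
α = 2·arctan(8.8 / (2 × 22.61)) = 2·arctan(0.19460) ≈ 22.0247°.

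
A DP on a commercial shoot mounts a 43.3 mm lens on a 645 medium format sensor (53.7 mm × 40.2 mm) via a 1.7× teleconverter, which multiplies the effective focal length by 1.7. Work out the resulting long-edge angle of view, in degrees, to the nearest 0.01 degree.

Effective focal length f = 43.3 × 1.7 = 73.61 mm.
α = 2·arctan(53.7 / (2 × 73.61)) = 2·arctan(0.36476) ≈ 40.0799°.

40.08°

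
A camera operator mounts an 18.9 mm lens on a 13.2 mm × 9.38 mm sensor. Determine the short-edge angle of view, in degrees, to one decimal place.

Angle of view α = 2·arctan(h/2f) with h = 9.38 mm and f = 18.9 mm.
h/2f = 0.24815; arctan(0.24815) ≈ 13.9363°, so α ≈ 27.8727°.

27.9°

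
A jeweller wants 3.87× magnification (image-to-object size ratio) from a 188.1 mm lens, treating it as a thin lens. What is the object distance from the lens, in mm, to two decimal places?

236.70 mm

With m = dᵢ/dₒ and 1/f = 1/dₒ + 1/dᵢ, substituting dᵢ = m·dₒ gives 1/f = (1 + 1/m)/dₒ, hence dₒ = f·(1 + 1/m).
dₒ = 188.1 × (1 + 1/3.87) = 188.1 × 1.25840 ≈ 236.705 mm.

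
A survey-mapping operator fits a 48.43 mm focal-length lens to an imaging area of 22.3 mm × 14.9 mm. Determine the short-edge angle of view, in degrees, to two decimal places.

17.49°

Angle of view α = 2·arctan(h/2f) with h = 14.9 mm and f = 48.43 mm.
h/2f = 0.15383; arctan(0.15383) ≈ 8.7453°, so α ≈ 17.4905°.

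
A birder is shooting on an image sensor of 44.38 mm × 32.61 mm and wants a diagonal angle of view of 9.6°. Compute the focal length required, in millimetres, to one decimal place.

Sensor diagonal = √(44.38² + 32.61²) = √3032.9965 ≈ 55.0726 mm.
From α = 2·arctan(d/2f) we get f = d / (2·tan(α/2)).
With d = 55.0726 mm and α/2 = 4.8°, tan(α/2) ≈ 0.08397, so f ≈ 55.0726 / 0.16794 ≈ 327.9213 mm.

327.9 mm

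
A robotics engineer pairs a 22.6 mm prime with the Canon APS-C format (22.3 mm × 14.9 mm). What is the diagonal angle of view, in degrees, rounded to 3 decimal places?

Sensor diagonal = √(22.3² + 14.9²) = √719.3000 ≈ 26.8198 mm.
Angle of view α = 2·arctan(d/2f) with d = 26.8198 mm and f = 22.6 mm.
d/2f = 0.59336; arctan(0.59336) ≈ 30.6831°, so α ≈ 61.3662°.

61.366°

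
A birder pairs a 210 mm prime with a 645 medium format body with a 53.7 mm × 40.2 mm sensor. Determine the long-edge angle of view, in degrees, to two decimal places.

14.57°

Angle of view α = 2·arctan(w/2f) with w = 53.7 mm and f = 210 mm.
w/2f = 0.12786; arctan(0.12786) ≈ 7.2861°, so α ≈ 14.5723°.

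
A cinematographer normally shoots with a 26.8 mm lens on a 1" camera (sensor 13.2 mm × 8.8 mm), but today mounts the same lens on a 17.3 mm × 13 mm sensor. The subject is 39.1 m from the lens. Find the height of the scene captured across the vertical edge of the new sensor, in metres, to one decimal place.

The focal length stays 26.8 mm; the relevant sensor dimension is now h = 13 mm. Object distance dₒ = 39.1 m = 39100 mm.
Thin-lens field height W = h·(dₒ − f)/f = 13 × (39100 − 26.8)/26.8 ≈ 18953.418 mm = 18.9534 m.

19.0 m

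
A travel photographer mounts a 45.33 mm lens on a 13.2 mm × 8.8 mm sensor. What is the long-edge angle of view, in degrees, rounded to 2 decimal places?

16.57°

Angle of view α = 2·arctan(w/2f) with w = 13.2 mm and f = 45.33 mm.
w/2f = 0.14560; arctan(0.14560) ≈ 8.2840°, so α ≈ 16.5680°.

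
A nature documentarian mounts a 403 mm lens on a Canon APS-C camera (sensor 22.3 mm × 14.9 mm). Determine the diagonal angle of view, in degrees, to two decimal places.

Sensor diagonal = √(22.3² + 14.9²) = √719.3000 ≈ 26.8198 mm.
Angle of view α = 2·arctan(d/2f) with d = 26.8198 mm and f = 403 mm.
d/2f = 0.03328; arctan(0.03328) ≈ 1.9058°, so α ≈ 3.8116°.

3.81°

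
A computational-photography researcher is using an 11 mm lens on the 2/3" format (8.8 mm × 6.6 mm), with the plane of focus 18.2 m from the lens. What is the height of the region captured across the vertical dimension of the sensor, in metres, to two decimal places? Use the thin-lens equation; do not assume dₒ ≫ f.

dₒ: 18.2 m = 18200 mm.
Similar triangles through the lens centre give W/dₒ = h/dᵢ; with 1/f = 1/dₒ + 1/dᵢ this gives W = h·(dₒ − f)/f.
W = 6.6 mm × (18200 − 11) / 11 = 6.6 × 1653.5455 ≈ 10913.400 mm = 10.9134 m.

10.91 m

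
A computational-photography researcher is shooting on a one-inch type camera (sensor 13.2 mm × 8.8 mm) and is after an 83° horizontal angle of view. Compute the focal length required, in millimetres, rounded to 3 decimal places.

From α = 2·arctan(w/2f) we get f = w / (2·tan(α/2)).
With w = 13.2 mm and α/2 = 41.5°, tan(α/2) ≈ 0.88473, so f ≈ 13.2 / 1.76945 ≈ 7.4599 mm.

7.460 mm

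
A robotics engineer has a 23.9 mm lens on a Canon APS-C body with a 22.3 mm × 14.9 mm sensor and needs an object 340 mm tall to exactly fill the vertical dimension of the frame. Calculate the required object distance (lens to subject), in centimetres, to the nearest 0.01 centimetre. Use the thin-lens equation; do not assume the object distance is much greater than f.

56.93 cm

Magnification m = h/W = dᵢ/dₒ; combined with 1/f = 1/dₒ + 1/dᵢ this gives dₒ = f·(1 + W/h).
dₒ = 23.9 mm × (1 + 340/14.9) = 23.9 × 23.8188 ≈ 569.269 mm = 56.9269 cm.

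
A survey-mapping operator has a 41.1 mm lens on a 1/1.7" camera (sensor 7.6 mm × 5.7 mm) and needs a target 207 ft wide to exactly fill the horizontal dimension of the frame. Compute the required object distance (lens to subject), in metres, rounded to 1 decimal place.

341.2 m

W: 207 ft × 304.8 mm/ft = 63093.60 mm.
Magnification m = w/W = dᵢ/dₒ; combined with 1/f = 1/dₒ + 1/dᵢ this gives dₒ = f·(1 + W/w).
dₒ = 41.1 mm × (1 + 63093.6/7.6) = 41.1 × 8302.7892 ≈ 341244.636 mm = 341.245 m.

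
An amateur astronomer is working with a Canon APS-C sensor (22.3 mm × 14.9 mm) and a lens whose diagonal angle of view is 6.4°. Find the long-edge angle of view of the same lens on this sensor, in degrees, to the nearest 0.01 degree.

5.32°

Sensor diagonal = √(22.3² + 14.9²) = √719.3000 ≈ 26.8198 mm.
From the diagonal AOV: f = 26.8198 / (2·tan(3.2°)) = 26.8198 / 0.11182 ≈ 239.8534 mm.
Long-edge AOV = 2·arctan(22.3 / (2 × 239.8534)) = 2·arctan(0.04649) ≈ 5.3232°.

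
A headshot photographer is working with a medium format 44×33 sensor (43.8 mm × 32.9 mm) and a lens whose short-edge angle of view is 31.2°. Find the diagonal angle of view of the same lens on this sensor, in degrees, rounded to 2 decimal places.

From the short-edge AOV: f = 32.9 / (2·tan(15.6°)) = 32.9 / 0.55841 ≈ 58.9173 mm.
Sensor diagonal = √(43.8² + 32.9²) = √3000.8500 ≈ 54.7800 mm.
Diagonal AOV = 2·arctan(54.7800 / (2 × 58.9173)) = 2·arctan(0.46489) ≈ 49.8664°.

49.87°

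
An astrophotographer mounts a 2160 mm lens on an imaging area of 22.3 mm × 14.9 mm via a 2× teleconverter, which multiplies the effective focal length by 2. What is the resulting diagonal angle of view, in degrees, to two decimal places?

Effective focal length f = 2160 × 2 = 4320 mm.
Sensor diagonal = √(22.3² + 14.9²) = √719.3000 ≈ 26.8198 mm.
α = 2·arctan(26.820 / (2 × 4320)) = 2·arctan(0.00310) ≈ 0.3557°.

0.36°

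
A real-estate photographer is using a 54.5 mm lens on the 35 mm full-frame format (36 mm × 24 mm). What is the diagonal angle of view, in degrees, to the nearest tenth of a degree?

Sensor diagonal = √(36² + 24²) = √1872.0000 ≈ 43.2666 mm.
Angle of view α = 2·arctan(d/2f) with d = 43.2666 mm and f = 54.5 mm.
d/2f = 0.39694; arctan(0.39694) ≈ 21.6502°, so α ≈ 43.3004°.

43.3°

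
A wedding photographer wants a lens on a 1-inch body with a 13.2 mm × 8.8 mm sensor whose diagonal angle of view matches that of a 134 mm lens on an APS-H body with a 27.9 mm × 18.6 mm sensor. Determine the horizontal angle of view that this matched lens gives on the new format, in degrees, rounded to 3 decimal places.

11.887°

Sensor diagonal = √(27.9² + 18.6²) = √1124.3700 ≈ 33.5316 mm.
Sensor diagonal = √(13.2² + 8.8²) = √251.6800 ≈ 15.8644 mm.
Equal diagonal AOV ⇒ f₂ = f₁ · 15.8644/33.5316 = 134 × 0.47312 ≈ 63.3978 mm.
Horizontal AOV on the new format = 2·arctan(13.2 / (2 × 63.3978)) = 2·arctan(0.10410) ≈ 11.8867°.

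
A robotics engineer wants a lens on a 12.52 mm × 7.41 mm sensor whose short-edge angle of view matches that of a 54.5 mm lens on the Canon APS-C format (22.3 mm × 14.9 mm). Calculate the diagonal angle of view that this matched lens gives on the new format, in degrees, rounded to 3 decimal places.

Equal short-edge AOV ⇒ f₂ = f₁ · 7.41/14.9 = 54.5 × 0.49732 ≈ 27.1037 mm.
Sensor diagonal = √(12.52² + 7.41²) = √211.6585 ≈ 14.5485 mm.
Diagonal AOV on the new format = 2·arctan(14.5485 / (2 × 27.1037)) = 2·arctan(0.26839) ≈ 30.0467°.

30.047°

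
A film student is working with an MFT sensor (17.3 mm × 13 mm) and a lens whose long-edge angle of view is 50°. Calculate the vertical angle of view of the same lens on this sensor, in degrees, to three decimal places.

38.621°

From the long-edge AOV: f = 17.3 / (2·tan(25°)) = 17.3 / 0.93262 ≈ 18.5500 mm.
Vertical AOV = 2·arctan(13 / (2 × 18.5500)) = 2·arctan(0.35040) ≈ 38.6214°.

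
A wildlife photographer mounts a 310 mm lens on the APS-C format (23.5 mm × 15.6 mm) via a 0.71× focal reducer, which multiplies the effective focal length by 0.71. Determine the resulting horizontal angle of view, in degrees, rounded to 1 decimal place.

Effective focal length f = 310 × 0.71 = 220.1 mm.
α = 2·arctan(23.5 / (2 × 220.1)) = 2·arctan(0.05338) ≈ 6.1116°.

6.1°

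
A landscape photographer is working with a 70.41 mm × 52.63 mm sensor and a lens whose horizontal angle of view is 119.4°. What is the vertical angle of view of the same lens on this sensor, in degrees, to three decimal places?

103.966°

From the horizontal AOV: f = 70.41 / (2·tan(59.7°)) = 70.41 / 3.42259 ≈ 20.5721 mm.
Vertical AOV = 2·arctan(52.63 / (2 × 20.5721)) = 2·arctan(1.27916) ≈ 103.9659°.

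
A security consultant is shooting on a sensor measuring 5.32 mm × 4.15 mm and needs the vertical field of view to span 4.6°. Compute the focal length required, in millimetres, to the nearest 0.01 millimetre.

51.66 mm

From α = 2·arctan(h/2f) we get f = h / (2·tan(α/2)).
With h = 4.15 mm and α/2 = 2.3°, tan(α/2) ≈ 0.04016, so f ≈ 4.15 / 0.08033 ≈ 51.6630 mm.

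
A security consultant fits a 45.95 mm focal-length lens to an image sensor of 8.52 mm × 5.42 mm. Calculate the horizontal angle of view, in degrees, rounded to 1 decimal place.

Angle of view α = 2·arctan(w/2f) with w = 8.52 mm and f = 45.95 mm.
w/2f = 0.09271; arctan(0.09271) ≈ 5.2967°, so α ≈ 10.5934°.

10.6°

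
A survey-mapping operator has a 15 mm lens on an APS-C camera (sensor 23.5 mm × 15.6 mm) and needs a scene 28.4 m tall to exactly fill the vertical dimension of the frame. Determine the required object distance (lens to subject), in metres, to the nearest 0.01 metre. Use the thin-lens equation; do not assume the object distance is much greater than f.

W: 28.4 m = 28400 mm.
Magnification m = h/W = dᵢ/dₒ; combined with 1/f = 1/dₒ + 1/dᵢ this gives dₒ = f·(1 + W/h).
dₒ = 15 mm × (1 + 28400/15.6) = 15 × 1821.5128 ≈ 27322.692 mm = 27.3227 m.

27.32 m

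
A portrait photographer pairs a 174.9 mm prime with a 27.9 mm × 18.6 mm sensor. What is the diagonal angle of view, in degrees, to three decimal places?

Sensor diagonal = √(27.9² + 18.6²) = √1124.3700 ≈ 33.5316 mm.
Angle of view α = 2·arctan(d/2f) with d = 33.5316 mm and f = 174.9 mm.
d/2f = 0.09586; arctan(0.09586) ≈ 5.4756°, so α ≈ 10.9512°.

10.951°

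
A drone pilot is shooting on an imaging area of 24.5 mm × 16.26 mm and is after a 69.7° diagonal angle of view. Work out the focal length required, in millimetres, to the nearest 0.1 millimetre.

21.1 mm

Sensor diagonal = √(24.5² + 16.26²) = √864.6376 ≈ 29.4047 mm.
From α = 2·arctan(d/2f) we get f = d / (2·tan(α/2)).
With d = 29.4047 mm and α/2 = 34.85°, tan(α/2) ≈ 0.69631, so f ≈ 29.4047 / 1.39263 ≈ 21.1146 mm.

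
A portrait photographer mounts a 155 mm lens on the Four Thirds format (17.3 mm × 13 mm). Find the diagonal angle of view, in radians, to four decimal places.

Sensor diagonal = √(17.3² + 13²) = √468.2900 ≈ 21.6400 mm.
Angle of view α = 2·arctan(d/2f) with d = 21.6400 mm and f = 155 mm.
d/2f = 0.06981; arctan(0.06981) ≈ 0.0697 rad, so α ≈ 0.1394 rad.

0.1394 rad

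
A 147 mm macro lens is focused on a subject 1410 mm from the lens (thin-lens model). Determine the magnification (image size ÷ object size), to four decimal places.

0.1164×

Thin lens: 1/f = 1/dₒ + 1/dᵢ → 1/dᵢ = 1/147 − 1/1410 = 0.0060935 mm⁻¹, so dᵢ ≈ 164.1093 mm.
Magnification m = dᵢ/dₒ = 164.1093/1410 ≈ 0.11639.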